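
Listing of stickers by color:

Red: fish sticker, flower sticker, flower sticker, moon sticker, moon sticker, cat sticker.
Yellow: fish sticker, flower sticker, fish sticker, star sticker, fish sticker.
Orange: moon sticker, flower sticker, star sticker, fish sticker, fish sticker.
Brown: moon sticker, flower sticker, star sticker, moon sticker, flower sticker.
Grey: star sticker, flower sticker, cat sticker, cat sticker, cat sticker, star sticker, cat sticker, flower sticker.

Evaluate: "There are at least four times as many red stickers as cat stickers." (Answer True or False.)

red stickers: 6.
cat stickers: 5.
The claim requires 6 ≥ 4 × 5 = 20, which does not hold.

False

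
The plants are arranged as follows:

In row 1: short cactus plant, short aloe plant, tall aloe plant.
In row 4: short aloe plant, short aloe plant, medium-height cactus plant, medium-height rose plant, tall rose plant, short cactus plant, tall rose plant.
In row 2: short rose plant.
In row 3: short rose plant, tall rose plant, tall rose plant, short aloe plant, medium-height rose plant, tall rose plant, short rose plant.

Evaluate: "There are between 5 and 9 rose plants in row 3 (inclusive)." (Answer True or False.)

True

rose plants in row 3: 6.
The claim requires 5 ≤ 6 ≤ 9, which holds.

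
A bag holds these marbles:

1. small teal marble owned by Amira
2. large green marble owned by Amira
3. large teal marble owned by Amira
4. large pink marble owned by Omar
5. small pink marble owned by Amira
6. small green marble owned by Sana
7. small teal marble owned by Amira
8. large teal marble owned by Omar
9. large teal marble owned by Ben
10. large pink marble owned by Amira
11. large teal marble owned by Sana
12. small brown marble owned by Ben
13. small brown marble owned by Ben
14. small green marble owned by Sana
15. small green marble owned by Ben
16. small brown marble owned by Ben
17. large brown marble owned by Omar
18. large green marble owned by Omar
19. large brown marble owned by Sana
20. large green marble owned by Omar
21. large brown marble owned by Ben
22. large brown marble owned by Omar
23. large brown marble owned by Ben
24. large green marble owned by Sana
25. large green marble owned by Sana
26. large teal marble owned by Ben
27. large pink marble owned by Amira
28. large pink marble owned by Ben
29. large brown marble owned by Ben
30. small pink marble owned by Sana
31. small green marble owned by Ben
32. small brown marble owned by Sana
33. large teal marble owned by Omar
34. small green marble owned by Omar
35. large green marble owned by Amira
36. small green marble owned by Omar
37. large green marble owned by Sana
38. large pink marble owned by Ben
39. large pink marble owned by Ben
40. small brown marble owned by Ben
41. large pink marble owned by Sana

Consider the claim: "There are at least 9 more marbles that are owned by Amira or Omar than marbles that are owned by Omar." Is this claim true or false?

False

marbles owned by Amira or Omar: 17.
marbles owned by Omar: 9.
The claim requires 17 − 9 = 8 ≥ 9, which does not hold.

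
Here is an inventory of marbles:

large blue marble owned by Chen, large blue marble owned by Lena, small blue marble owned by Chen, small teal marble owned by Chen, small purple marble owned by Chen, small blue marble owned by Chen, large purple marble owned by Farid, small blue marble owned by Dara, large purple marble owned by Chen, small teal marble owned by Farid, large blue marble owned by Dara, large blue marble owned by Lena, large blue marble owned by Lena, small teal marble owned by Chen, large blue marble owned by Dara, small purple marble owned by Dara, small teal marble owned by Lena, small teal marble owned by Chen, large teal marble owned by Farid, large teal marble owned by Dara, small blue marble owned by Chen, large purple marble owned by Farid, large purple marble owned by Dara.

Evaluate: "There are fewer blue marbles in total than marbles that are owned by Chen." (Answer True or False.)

False

blue marbles: 10.
marbles owned by Chen: 9.
The claim requires 10 < 9, which does not hold.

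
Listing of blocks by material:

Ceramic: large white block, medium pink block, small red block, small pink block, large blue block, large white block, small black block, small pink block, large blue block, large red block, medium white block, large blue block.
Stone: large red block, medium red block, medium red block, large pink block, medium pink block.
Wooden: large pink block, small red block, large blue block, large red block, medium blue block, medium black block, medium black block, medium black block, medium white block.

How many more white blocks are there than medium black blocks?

1

white blocks: 4.
medium black blocks: 3.
4 − 3 = 1.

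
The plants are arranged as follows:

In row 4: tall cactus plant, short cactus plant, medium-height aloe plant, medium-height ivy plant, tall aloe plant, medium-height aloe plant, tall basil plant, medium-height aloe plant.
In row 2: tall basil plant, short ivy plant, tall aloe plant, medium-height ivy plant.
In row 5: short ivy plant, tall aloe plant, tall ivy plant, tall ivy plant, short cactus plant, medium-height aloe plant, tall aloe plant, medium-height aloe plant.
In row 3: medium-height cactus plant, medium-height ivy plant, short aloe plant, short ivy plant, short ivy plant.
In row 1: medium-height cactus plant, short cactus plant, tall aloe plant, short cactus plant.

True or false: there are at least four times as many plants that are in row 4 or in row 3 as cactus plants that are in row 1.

|plants in row 4 or in row 3| = 13.
|cactus plants in row 1| = 3.
The claim requires 13 ≥ 4 × 3 = 12, which holds.

True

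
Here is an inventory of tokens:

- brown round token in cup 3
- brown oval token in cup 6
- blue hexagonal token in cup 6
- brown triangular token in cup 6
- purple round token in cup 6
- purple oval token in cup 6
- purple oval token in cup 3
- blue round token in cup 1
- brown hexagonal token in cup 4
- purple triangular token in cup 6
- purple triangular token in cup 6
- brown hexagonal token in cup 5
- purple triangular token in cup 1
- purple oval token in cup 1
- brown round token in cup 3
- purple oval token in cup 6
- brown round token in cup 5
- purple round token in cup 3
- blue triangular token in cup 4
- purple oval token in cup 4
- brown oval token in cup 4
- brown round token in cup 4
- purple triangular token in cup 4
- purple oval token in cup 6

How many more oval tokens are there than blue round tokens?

oval tokens: 8.
blue round tokens: 1.
8 − 1 = 7.

7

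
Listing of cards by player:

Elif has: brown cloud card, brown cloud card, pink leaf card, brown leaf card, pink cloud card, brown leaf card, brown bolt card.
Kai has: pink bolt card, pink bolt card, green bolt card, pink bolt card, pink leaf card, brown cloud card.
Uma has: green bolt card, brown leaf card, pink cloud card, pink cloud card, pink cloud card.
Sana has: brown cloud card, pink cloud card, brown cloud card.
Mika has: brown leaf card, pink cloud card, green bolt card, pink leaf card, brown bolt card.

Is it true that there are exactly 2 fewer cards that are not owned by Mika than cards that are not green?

True

cards that are not owned by Mika: 21.
cards that are not green: 23.
The claim requires 23 − 21 (= 2) to equal 2, which holds.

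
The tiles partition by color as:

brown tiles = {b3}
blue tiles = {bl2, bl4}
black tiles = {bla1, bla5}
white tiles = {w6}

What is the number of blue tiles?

2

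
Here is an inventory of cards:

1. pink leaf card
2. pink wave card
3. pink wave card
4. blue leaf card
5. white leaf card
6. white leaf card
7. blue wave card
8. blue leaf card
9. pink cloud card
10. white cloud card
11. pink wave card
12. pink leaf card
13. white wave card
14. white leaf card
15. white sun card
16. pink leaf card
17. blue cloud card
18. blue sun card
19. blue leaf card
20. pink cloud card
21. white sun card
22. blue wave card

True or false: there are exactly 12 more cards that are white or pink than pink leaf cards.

cards that are white or pink: 15.
pink leaf cards: 3.
The claim requires 15 − 3 (= 12) to equal 12, which holds.

True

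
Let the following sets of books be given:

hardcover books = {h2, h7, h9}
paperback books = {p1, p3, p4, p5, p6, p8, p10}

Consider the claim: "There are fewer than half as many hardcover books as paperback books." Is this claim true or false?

There are 3 hardcover books.
There are 7 paperback books.
The claim requires 2 × 3 = 6 < 7, which holds.

True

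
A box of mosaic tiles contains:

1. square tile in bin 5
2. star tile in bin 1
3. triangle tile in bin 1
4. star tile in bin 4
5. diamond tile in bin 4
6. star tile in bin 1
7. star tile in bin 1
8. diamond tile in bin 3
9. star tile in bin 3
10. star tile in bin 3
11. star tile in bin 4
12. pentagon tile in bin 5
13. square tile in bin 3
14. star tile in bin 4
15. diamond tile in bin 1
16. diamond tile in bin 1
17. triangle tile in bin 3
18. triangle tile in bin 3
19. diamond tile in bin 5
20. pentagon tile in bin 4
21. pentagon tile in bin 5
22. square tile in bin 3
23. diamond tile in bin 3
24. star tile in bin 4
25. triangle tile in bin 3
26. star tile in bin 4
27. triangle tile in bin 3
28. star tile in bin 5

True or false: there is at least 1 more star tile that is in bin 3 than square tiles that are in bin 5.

True

star tiles in bin 3: 2.
square tiles in bin 5: 1.
The claim requires 2 − 1 = 1 ≥ 1, which holds.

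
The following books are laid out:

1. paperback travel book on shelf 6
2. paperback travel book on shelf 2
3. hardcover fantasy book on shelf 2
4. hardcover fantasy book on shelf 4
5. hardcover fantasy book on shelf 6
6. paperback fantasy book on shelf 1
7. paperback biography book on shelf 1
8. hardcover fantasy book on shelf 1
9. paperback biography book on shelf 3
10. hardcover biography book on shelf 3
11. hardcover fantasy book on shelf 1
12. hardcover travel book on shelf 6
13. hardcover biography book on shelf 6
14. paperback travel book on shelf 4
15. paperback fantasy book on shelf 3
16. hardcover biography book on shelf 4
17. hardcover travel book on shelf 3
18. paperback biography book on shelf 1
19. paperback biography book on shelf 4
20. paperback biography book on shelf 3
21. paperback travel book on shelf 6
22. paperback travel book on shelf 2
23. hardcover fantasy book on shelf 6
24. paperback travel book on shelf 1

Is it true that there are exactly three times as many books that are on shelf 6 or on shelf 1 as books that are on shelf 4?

True

There are 12 books on shelf 6 or on shelf 1.
There are 4 books on shelf 4.
The claim requires 12 = 3 × 4 = 12, which holds.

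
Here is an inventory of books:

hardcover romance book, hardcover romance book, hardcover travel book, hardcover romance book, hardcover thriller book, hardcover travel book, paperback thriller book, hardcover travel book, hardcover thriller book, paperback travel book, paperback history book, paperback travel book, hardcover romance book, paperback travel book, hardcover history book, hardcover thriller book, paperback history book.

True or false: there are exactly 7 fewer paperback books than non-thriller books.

|paperback books| = 6.
|non-thriller books| = 13.
The claim requires 13 − 6 (= 7) to equal 7, which holds.

True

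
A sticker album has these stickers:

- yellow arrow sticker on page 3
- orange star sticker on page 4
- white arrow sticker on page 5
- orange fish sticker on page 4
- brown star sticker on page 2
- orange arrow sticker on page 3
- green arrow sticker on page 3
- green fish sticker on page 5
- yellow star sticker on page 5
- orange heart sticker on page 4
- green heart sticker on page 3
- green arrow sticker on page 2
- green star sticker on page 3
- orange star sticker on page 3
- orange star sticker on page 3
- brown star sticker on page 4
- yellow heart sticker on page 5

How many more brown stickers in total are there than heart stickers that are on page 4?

brown stickers: 2.
heart stickers on page 4: 1.
2 − 1 = 1.

1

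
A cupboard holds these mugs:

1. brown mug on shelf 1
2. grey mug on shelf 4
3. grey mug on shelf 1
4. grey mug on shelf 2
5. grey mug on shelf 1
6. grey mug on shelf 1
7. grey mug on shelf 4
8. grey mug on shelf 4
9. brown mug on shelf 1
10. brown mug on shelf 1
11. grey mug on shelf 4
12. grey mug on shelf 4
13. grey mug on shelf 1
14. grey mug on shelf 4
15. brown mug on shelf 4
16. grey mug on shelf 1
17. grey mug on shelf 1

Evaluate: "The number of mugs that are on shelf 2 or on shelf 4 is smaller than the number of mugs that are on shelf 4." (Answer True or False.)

mugs on shelf 2 or on shelf 4: 8.
mugs on shelf 4: 7.
The claim requires 8 < 7, which does not hold.

False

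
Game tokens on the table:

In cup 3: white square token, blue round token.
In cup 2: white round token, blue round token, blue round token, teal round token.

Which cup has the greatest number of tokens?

cup 2

Counts by cup: cup 2→4, cup 3→2.
The maximum is 4, held uniquely by cup 2.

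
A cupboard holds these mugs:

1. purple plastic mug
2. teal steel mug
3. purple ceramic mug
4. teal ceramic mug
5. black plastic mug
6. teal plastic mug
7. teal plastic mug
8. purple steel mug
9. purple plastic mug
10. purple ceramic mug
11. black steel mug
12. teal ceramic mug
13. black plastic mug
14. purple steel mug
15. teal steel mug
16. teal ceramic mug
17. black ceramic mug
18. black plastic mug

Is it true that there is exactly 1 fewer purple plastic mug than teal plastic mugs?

False

There are 2 purple plastic mugs.
There are 2 teal plastic mugs.
The claim requires 2 − 2 (= 0) to equal 1, which does not hold.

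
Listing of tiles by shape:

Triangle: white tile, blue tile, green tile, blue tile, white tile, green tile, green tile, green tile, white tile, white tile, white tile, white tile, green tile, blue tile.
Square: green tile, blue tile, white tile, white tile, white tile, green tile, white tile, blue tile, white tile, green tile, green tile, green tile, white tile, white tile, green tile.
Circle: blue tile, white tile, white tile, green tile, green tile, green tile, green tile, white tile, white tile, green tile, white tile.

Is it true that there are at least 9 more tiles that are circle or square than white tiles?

False

|tiles that are circle or square| = 26.
|white tiles| = 18.
The claim requires 26 − 18 = 8 ≥ 9, which does not hold.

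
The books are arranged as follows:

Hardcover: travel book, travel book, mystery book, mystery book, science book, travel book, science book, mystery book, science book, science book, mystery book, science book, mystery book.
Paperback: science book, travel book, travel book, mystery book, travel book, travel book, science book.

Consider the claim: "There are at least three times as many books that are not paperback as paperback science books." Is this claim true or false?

There are 13 books that are not paperback.
There are 2 paperback science books.
The claim requires 13 ≥ 3 × 2 = 6, which holds.

True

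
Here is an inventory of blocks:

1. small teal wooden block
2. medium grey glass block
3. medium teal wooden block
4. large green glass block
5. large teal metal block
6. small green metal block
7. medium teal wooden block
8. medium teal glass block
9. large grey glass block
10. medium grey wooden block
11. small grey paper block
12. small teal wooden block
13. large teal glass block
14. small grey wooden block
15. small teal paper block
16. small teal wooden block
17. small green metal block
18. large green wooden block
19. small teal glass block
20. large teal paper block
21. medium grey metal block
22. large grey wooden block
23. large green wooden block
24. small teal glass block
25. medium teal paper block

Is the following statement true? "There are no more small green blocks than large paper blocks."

False

|small green blocks| = 2.
|large paper blocks| = 1.
The claim requires 2 ≤ 1, which does not hold.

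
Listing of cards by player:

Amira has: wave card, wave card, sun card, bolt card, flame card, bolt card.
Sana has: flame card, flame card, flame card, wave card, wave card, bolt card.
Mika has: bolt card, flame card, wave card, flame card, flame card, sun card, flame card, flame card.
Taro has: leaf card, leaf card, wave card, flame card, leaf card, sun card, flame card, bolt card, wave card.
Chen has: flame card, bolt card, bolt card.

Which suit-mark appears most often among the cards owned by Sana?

Counts by suit-mark (restricted to cards owned by Sana): flame 3, wave 2, bolt 1.
The maximum is 3, held uniquely by flame.

flame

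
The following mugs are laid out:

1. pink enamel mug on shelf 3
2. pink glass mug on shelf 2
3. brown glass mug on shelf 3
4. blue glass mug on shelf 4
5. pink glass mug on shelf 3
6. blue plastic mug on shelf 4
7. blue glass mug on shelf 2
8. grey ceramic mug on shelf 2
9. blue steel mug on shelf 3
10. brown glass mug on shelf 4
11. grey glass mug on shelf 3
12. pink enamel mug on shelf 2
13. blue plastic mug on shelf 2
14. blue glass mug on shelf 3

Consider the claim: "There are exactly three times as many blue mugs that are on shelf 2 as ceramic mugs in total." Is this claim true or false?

False

There are 2 blue mugs on shelf 2.
There is 1 ceramic mug.
The claim requires 2 = 3 × 1 = 3, which does not hold.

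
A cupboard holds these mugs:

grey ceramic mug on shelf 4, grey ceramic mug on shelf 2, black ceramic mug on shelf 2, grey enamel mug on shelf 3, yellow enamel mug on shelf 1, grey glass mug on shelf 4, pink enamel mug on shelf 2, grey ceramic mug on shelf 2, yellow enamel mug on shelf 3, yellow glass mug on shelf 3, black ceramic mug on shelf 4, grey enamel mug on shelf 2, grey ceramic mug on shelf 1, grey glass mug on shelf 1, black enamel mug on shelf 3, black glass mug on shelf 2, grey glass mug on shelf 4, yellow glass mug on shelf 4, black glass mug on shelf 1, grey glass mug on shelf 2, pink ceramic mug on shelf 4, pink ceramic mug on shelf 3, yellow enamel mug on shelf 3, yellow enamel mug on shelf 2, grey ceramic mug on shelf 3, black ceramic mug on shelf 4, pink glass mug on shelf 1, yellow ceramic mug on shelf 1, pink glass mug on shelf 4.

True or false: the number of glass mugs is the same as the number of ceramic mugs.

glass mugs: 10.
ceramic mugs: 11.
The claim requires 10 = 11, which does not hold.

False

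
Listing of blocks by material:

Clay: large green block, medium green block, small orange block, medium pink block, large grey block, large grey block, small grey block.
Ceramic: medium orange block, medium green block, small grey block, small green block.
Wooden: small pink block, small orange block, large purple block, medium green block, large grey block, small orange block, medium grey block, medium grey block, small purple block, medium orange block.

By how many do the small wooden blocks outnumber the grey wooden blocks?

small wooden blocks: 4.
grey wooden blocks: 3.
4 − 3 = 1.

1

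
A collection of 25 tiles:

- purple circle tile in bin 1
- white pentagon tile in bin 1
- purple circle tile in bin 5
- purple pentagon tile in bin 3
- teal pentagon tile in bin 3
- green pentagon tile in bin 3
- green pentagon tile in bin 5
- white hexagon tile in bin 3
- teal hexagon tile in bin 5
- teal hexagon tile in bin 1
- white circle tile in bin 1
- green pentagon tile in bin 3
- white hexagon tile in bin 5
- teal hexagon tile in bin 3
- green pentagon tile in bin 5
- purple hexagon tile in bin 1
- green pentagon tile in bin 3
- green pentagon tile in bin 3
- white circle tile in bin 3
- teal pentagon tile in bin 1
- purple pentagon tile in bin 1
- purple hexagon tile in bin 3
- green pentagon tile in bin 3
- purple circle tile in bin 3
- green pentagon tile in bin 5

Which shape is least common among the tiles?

circle

Counts by shape: pentagon 13, hexagon 7, circle 5.
The minimum is 5, held uniquely by circle.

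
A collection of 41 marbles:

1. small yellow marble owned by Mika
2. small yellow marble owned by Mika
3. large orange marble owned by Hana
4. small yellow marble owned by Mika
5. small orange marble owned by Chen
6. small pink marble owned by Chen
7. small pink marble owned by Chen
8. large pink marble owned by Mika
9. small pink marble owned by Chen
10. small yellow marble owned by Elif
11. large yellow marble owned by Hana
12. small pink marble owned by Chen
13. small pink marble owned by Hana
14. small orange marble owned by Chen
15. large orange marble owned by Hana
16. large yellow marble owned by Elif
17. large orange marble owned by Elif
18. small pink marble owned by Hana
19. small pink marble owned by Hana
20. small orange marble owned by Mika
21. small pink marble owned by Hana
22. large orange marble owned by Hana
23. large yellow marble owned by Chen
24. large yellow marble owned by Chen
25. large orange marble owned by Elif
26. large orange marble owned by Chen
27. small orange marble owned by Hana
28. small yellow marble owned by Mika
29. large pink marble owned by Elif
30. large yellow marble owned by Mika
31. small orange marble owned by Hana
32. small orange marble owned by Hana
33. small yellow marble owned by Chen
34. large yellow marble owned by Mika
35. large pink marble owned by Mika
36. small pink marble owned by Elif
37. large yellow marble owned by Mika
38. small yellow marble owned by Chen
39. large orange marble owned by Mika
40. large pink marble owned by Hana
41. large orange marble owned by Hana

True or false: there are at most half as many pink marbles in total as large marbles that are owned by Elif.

False

pink marbles: 13.
large marbles owned by Elif: 4.
The claim requires 2 × 13 = 26 ≤ 4, which does not hold.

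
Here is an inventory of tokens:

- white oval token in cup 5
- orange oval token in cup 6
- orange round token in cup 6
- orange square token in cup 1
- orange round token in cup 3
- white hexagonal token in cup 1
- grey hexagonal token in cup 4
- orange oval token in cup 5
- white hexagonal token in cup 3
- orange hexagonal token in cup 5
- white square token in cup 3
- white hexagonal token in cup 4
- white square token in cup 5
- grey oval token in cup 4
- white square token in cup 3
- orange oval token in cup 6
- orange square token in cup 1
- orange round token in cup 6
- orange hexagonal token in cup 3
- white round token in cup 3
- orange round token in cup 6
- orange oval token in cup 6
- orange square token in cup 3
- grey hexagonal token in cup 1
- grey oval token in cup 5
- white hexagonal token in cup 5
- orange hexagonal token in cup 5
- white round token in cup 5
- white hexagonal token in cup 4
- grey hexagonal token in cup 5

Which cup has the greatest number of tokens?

Counts by cup: cup 5→9, cup 3→7, cup 6→6, cup 1→4, cup 4→4.
The maximum is 9, held uniquely by cup 5.

cup 5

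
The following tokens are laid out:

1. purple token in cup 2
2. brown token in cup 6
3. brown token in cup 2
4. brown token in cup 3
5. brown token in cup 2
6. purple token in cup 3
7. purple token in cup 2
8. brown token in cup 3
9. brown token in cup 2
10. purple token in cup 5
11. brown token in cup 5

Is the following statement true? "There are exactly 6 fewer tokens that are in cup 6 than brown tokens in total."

True

tokens in cup 6: 1.
brown tokens: 7.
The claim requires 7 − 1 (= 6) to equal 6, which holds.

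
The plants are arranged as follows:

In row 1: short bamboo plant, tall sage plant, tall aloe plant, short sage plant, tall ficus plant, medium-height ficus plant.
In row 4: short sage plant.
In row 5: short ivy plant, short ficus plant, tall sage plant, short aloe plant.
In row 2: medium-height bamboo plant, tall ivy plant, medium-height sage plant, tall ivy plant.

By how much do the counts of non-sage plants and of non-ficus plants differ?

2

non-sage plants: 10. non-ficus plants: 12.
|10 − 12| = 12 − 10 = 2.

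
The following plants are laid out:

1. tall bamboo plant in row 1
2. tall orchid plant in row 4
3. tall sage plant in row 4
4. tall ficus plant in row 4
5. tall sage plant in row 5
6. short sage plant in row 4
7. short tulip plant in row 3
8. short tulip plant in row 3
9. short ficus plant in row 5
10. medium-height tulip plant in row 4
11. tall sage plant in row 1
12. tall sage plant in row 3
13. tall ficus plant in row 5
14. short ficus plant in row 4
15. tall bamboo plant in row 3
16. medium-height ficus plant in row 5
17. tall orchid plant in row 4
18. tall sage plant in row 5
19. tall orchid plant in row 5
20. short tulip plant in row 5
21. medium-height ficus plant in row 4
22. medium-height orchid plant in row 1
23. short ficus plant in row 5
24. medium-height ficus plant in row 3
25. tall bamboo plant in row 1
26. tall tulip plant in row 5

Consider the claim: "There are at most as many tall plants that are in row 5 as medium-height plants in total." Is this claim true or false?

True

tall plants in row 5: 5.
medium-height plants: 5.
The claim requires 5 ≤ 5, which holds.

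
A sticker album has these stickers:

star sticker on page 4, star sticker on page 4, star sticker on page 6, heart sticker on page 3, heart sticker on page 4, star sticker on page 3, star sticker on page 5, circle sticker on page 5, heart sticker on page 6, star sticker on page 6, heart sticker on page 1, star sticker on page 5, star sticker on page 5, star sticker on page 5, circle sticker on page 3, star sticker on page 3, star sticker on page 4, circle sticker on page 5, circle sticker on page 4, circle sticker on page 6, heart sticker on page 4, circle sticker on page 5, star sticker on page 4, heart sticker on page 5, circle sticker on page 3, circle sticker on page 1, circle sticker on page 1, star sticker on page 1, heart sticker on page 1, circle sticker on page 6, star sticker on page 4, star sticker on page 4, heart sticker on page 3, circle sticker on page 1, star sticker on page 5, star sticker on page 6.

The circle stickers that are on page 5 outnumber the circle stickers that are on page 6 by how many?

1

circle stickers on page 5: 3.
circle stickers on page 6: 2.
3 − 2 = 1.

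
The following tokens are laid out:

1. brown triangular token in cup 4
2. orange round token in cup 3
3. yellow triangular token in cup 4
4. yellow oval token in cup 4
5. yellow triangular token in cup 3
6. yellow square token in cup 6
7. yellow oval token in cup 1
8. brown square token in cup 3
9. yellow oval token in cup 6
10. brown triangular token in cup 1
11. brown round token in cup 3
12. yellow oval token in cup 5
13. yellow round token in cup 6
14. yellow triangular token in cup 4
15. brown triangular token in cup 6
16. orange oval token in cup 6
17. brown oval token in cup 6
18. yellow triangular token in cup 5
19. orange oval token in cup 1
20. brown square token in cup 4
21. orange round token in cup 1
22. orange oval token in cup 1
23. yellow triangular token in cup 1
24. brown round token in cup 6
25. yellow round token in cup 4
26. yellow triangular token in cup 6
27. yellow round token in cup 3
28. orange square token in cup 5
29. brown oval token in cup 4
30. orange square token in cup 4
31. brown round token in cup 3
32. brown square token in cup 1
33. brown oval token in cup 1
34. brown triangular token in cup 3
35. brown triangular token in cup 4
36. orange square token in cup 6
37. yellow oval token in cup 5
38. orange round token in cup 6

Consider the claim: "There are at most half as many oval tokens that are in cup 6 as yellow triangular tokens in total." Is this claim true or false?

True

|oval tokens in cup 6| = 3.
|yellow triangular tokens| = 6.
The claim requires 2 × 3 = 6 ≤ 6, which holds.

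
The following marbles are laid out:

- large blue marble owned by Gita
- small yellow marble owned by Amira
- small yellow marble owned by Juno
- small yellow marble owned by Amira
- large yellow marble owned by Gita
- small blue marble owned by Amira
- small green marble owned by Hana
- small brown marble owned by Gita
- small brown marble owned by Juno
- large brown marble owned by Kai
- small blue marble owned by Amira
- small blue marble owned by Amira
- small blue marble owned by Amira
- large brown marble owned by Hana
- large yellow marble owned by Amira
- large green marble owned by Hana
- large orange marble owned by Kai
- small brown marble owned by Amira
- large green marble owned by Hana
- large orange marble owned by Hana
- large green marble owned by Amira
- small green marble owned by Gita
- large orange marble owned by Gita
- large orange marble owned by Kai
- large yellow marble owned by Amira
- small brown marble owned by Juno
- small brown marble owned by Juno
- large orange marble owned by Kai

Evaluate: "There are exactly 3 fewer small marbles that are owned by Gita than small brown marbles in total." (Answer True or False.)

|small marbles owned by Gita| = 2.
|small brown marbles| = 5.
The claim requires 5 − 2 (= 3) to equal 3, which holds.

True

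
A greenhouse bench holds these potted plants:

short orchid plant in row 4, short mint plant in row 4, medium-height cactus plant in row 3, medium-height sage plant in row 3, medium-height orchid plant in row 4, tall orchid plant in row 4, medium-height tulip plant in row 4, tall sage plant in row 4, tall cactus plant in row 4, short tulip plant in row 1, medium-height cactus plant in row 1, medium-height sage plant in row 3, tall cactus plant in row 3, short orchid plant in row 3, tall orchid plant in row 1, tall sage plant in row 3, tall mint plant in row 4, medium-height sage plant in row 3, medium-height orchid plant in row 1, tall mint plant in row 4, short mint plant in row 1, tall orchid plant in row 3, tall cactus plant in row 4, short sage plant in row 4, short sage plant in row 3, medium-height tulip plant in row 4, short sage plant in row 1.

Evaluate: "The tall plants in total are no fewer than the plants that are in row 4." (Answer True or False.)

tall plants: 10.
plants in row 4: 12.
The claim requires 10 ≥ 12, which does not hold.

False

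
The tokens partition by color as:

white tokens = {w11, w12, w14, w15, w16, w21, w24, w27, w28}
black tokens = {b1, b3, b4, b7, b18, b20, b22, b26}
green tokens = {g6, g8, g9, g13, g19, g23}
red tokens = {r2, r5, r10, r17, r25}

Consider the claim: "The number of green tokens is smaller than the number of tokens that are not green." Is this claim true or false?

green tokens: 6.
tokens that are not green: 22.
The claim requires 6 < 22, which holds.

True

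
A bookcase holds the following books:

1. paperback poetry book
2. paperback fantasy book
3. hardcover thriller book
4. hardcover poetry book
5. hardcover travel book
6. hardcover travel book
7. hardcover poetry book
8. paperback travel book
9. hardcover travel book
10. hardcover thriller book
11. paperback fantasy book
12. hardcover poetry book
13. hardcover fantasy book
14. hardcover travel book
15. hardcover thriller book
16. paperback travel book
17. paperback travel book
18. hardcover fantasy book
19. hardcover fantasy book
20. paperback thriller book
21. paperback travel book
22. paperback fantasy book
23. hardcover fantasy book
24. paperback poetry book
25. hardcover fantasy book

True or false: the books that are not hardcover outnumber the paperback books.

False

|books that are not hardcover| = 10.
|paperback books| = 10.
The claim requires 10 > 10, which does not hold.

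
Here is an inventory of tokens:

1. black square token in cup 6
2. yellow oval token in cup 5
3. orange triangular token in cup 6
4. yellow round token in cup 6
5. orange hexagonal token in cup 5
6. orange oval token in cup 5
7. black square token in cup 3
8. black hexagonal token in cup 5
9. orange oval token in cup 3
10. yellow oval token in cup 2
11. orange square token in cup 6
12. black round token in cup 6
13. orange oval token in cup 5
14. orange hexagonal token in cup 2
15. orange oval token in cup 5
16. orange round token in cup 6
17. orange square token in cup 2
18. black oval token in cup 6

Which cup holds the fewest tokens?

Counts by cup: cup 6→7, cup 5→6, cup 2→3, cup 3→2.
The minimum is 2, held uniquely by cup 3.

cup 3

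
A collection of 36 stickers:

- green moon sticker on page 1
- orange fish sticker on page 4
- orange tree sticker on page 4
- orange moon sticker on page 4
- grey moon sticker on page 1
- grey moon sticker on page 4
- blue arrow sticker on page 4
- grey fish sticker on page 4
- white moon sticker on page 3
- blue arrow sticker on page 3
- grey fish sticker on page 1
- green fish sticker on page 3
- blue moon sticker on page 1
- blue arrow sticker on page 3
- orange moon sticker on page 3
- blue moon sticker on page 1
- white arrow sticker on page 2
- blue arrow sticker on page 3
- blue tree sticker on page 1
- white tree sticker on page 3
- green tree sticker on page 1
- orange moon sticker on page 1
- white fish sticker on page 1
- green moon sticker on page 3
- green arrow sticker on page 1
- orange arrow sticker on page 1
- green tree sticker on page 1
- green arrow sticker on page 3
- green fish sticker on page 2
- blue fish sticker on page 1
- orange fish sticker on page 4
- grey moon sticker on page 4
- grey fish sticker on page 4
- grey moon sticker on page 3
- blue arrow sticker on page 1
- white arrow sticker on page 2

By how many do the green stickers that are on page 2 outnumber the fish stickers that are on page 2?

0

green stickers on page 2: 1.
fish stickers on page 2: 1.
1 − 1 = 0.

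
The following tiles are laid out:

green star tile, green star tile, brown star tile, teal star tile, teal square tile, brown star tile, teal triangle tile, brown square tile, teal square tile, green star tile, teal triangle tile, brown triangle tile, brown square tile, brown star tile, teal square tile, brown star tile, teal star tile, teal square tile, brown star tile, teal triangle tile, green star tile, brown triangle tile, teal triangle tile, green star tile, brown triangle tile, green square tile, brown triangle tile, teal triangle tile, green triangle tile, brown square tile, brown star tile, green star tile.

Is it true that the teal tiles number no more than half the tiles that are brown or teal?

True

|teal tiles| = 11.
|tiles that are brown or teal| = 24.
The claim requires 2 × 11 = 22 ≤ 24, which holds.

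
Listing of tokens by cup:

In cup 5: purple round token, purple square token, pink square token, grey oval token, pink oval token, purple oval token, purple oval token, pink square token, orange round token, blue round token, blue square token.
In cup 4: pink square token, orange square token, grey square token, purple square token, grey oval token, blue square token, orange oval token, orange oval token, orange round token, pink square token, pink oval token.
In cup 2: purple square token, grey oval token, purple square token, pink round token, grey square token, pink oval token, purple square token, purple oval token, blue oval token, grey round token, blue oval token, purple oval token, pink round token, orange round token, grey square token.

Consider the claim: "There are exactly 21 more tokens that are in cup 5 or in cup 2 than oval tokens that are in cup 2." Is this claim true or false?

False

There are 26 tokens in cup 5 or in cup 2.
There are 6 oval tokens in cup 2.
The claim requires 26 − 6 (= 20) to equal 21, which does not hold.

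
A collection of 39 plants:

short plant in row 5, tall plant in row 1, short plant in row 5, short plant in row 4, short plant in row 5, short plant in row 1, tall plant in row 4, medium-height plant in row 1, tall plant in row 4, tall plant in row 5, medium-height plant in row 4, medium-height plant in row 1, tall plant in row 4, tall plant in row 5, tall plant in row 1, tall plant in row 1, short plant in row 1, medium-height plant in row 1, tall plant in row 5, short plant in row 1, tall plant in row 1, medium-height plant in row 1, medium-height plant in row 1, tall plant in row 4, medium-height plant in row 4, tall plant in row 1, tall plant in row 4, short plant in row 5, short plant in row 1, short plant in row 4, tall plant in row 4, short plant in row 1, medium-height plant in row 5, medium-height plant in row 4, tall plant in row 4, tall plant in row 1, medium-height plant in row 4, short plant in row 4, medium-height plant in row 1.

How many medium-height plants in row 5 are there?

1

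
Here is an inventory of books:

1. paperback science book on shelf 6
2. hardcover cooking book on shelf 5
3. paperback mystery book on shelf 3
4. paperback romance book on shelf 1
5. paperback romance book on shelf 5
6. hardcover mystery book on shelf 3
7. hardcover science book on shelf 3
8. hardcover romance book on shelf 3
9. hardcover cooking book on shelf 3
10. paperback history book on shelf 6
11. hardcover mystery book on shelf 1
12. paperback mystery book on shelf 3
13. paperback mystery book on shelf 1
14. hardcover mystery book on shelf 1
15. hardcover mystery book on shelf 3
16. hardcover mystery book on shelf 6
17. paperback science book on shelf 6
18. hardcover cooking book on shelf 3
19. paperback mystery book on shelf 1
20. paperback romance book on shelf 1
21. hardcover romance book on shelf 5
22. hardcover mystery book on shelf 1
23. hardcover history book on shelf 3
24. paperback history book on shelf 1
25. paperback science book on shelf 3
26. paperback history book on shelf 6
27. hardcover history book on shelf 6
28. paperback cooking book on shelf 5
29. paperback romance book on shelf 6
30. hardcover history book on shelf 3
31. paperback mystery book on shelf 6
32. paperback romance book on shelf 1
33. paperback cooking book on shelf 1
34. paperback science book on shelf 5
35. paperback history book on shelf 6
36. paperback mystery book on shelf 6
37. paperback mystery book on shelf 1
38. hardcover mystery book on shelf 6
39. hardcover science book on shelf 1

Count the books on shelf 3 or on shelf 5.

on shelf 3: 11; on shelf 5: 5; together 11 + 5 = 16.

16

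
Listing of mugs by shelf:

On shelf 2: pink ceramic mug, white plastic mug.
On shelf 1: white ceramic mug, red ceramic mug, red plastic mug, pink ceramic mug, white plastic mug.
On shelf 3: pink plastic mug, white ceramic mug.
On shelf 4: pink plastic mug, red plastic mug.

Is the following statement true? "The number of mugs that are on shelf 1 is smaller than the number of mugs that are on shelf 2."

False

|mugs on shelf 1| = 5.
|mugs on shelf 2| = 2.
The claim requires 5 < 2, which does not hold.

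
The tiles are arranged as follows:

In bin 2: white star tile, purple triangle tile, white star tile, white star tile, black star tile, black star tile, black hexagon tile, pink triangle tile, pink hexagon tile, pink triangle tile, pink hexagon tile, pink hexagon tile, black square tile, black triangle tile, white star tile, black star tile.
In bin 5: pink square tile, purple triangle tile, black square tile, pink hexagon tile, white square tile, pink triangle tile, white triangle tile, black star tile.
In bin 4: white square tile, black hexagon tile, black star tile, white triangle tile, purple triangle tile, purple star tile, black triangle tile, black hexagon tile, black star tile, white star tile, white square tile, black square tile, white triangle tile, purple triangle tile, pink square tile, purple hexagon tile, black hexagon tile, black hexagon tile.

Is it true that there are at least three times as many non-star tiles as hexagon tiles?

True

|non-star tiles| = 30.
|hexagon tiles| = 10.
The claim requires 30 ≥ 3 × 10 = 30, which holds.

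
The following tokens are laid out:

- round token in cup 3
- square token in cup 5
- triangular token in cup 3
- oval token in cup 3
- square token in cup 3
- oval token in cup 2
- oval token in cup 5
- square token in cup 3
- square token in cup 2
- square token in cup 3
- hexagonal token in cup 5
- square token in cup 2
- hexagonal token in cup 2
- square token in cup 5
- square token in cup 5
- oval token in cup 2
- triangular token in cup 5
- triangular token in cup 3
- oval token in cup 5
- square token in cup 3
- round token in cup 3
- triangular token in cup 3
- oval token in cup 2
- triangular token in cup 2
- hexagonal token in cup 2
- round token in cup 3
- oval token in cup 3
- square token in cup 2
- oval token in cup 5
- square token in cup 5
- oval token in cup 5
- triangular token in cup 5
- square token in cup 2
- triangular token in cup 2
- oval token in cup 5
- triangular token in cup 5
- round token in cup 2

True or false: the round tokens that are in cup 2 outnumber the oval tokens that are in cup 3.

There is 1 round token in cup 2.
There are 2 oval tokens in cup 3.
The claim requires 1 > 2, which does not hold.

False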